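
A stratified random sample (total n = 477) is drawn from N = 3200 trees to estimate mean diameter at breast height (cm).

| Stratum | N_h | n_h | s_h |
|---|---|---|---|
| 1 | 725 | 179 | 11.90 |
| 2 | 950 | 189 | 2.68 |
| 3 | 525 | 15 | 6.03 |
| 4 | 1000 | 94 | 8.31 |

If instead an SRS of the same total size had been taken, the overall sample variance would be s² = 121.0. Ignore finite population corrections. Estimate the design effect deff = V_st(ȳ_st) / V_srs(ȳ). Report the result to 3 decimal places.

V̂(ȳ_st) = Σ W_h² s_h²/n_h, with W_h = N_h/N and N = 3200:
  stratum 1: (725/3200)²·11.90²/179 = 0.0406085
  stratum 2: (950/3200)²·2.68²/189 = 0.00334931
  stratum 3: (525/3200)²·6.03²/15 = 0.0652472
  stratum 4: (1000/3200)²·8.31²/94 = 0.0717421
V_st = 0.180947
V_srs = s²/n = 121.0/477 = 0.253669
deff = V_st / V_srs = 0.180947/0.253669 = 0.7133

deff ≈ 0.713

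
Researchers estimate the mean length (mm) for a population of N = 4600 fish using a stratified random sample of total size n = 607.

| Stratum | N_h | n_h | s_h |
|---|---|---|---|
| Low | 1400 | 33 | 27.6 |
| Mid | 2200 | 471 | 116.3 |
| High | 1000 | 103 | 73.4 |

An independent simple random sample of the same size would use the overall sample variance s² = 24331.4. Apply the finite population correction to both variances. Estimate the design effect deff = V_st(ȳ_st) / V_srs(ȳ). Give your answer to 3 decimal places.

deff ≈ 0.272

V̂(ȳ_st) = Σ W_h² (1 − n_h/N_h) s_h²/n_h, with W_h = N_h/N and N = 4600:
  stratum Low: (1400/4600)²·(1 − 33/1400)·27.6²/33 = 2.08778
  stratum Mid: (2200/4600)²·(1 − 471/2200)·116.3²/471 = 5.16227
  stratum High: (1000/4600)²·(1 − 103/1000)·73.4²/103 = 2.21734
V_st = 9.46739
V_srs = (1 − 607/4600)·24331.4/607 = 34.7952
deff = V_st / V_srs = 9.46739/34.7952 = 0.2721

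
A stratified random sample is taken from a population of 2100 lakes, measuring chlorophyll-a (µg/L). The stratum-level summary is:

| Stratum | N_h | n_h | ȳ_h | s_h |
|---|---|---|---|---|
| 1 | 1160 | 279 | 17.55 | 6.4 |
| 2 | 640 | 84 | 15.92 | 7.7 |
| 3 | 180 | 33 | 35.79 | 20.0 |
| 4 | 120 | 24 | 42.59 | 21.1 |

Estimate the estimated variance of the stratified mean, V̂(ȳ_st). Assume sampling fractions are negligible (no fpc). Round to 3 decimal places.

V̂(ȳ_st) = Σ W_h² s_h²/n_h, with W_h = N_h/N and N = 2100:
  stratum 1: (1160/2100)²·6.4²/279 = 0.0447954
  stratum 2: (640/2100)²·7.7²/84 = 0.0655577
  stratum 3: (180/2100)²·20.0²/33 = 0.0890538
  stratum 4: (120/2100)²·21.1²/24 = 0.0605728
V̂(ȳ_st) = 0.25998

V̂(ȳ_st) ≈ 0.260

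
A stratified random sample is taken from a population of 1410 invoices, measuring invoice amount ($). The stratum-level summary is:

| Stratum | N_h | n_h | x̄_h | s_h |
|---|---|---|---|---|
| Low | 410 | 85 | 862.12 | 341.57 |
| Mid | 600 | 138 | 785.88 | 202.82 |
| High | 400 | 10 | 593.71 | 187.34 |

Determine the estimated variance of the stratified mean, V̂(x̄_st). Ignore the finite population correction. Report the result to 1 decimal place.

V̂(x̄_st) = Σ W_h² s_h²/n_h, with W_h = N_h/N and N = 1410:
  stratum Low: (410/1410)²·341.57²/85 = 116.057
  stratum Mid: (600/1410)²·202.82²/138 = 53.9768
  stratum High: (400/1410)²·187.34²/10 = 282.451
V̂(x̄_st) = 452.484

V̂(x̄_st) ≈ 452.5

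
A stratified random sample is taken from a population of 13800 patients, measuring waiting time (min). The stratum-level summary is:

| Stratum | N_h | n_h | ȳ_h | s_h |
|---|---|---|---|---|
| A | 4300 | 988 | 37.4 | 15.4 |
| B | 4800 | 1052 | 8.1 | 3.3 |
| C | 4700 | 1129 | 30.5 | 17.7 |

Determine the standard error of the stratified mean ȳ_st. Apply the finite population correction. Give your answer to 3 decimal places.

V̂(ȳ_st) = Σ W_h² (1 − n_h/N_h) s_h²/n_h, with W_h = N_h/N and N = 13800:
  stratum A: (4300/13800)²·(1 − 988/4300)·15.4²/988 = 0.0179509
  stratum B: (4800/13800)²·(1 − 1052/4800)·3.3²/1052 = 0.000977901
  stratum C: (4700/13800)²·(1 − 1129/4700)·17.7²/1129 = 0.0244558
V̂(ȳ_st) = 0.0433846
SE(ȳ_st) = √0.0433846 = 0.20829

SE(ȳ_st) ≈ 0.208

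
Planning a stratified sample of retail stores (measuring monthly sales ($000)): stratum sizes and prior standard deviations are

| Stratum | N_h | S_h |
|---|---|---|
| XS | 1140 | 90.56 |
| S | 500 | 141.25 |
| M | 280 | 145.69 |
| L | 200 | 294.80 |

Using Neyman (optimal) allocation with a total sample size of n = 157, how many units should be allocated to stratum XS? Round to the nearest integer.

59

Neyman allocation: n_h = n · N_h S_h / Σ N_i S_i, with n = 157.
  stratum XS: N_h·S_h = 1140·90.56 = 103238.40
  stratum S: N_h·S_h = 500·141.25 = 70625.00
  stratum M: N_h·S_h = 280·145.69 = 40793.20
  stratum L: N_h·S_h = 200·294.80 = 58960.00
Σ N_h S_h = 273616.60
n for stratum XS = 157·103238.40/273616.60 = 59.238 → 59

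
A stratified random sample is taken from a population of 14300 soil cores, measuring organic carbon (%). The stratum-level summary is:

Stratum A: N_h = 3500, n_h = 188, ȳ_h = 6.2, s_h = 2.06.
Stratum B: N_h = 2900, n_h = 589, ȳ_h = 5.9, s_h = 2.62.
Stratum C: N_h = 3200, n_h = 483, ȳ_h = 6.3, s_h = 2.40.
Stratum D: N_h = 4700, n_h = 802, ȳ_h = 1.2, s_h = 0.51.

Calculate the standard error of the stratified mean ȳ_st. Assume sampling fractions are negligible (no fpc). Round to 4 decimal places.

SE(ȳ_st) ≈ 0.0496

V̂(ȳ_st) = Σ W_h² s_h²/n_h, with W_h = N_h/N and N = 14300:
  stratum A: (3500/14300)²·2.06²/188 = 0.0013522
  stratum B: (2900/14300)²·2.62²/589 = 0.000479304
  stratum C: (3200/14300)²·2.40²/483 = 0.000597177
  stratum D: (4700/14300)²·0.51²/802 = 3.5034e-05
V̂(ȳ_st) = 0.00246371
SE(ȳ_st) = √0.00246371 = 0.0496358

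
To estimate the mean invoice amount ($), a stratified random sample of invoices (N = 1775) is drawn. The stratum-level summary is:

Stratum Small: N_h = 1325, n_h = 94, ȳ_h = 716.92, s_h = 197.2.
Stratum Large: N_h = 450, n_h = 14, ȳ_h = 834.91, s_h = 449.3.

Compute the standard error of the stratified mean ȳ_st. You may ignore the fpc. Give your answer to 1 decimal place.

V̂(ȳ_st) = Σ W_h² s_h²/n_h, with W_h = N_h/N and N = 1775:
  stratum Small: (1325/1775)²·197.2²/94 = 230.527
  stratum Large: (450/1775)²·449.3²/14 = 926.772
V̂(ȳ_st) = 1157.3
SE(ȳ_st) = √1157.3 = 34.0191

SE(ȳ_st) ≈ 34.0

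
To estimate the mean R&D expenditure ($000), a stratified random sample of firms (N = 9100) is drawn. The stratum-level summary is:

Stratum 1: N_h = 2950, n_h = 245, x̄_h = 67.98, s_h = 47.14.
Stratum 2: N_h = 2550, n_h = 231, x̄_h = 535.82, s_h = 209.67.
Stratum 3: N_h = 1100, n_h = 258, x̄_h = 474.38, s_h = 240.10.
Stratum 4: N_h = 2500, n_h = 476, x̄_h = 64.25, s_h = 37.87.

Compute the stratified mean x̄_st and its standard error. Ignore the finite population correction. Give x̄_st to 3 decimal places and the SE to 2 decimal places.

x̄_st = Σ W_h x̄_h = (2950·67.98 + 2550·535.82 + 1100·474.38 + 2500·64.25)/9100 = 247.17857
V̂(x̄_st) = Σ W_h² s_h²/n_h, with W_h = N_h/N and N = 9100:
  stratum 1: (2950/9100)²·47.14²/245 = 0.953179
  stratum 2: (2550/9100)²·209.67²/231 = 14.9437
  stratum 3: (1100/9100)²·240.10²/258 = 3.26488
  stratum 4: (2500/9100)²·37.87²/476 = 0.227395
V̂(x̄_st) = 19.3892
SE(x̄_st) = √19.3892 = 4.40331

x̄_st ≈ 247.179, SE ≈ 4.40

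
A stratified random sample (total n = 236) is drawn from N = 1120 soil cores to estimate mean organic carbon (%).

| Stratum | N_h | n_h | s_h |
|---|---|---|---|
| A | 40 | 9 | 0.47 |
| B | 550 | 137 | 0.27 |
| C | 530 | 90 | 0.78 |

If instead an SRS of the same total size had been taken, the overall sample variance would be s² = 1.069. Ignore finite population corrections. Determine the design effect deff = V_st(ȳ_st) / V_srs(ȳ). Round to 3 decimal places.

deff ≈ 0.369

V̂(ȳ_st) = Σ W_h² s_h²/n_h, with W_h = N_h/N and N = 1120:
  stratum A: (40/1120)²·0.47²/9 = 3.13067e-05
  stratum B: (550/1120)²·0.27²/137 = 0.000128321
  stratum C: (530/1120)²·0.78²/90 = 0.00151378
V_st = 0.00167341
V_srs = s²/n = 1.069/236 = 0.00452966
deff = V_st / V_srs = 0.00167341/0.00452966 = 0.3694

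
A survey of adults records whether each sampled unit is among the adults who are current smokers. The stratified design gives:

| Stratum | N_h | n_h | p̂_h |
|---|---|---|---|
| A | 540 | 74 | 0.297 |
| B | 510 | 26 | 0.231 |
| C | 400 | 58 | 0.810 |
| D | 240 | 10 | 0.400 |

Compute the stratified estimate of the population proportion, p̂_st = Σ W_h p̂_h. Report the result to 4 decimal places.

p̂_st ≈ 0.4131

N = 1690; stratum weights W_h = N_h/N.
p̂_st = Σ W_h p̂_h = (540·0.297 + 510·0.231 + 400·0.810 + 240·0.400)/1690 = 0.41313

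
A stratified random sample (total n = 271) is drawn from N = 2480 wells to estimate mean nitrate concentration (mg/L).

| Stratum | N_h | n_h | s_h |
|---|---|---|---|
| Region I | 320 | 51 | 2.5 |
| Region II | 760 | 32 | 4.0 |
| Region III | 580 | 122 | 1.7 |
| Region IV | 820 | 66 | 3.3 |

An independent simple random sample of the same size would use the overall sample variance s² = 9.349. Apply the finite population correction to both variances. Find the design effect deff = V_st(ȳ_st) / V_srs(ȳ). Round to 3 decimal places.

V̂(ȳ_st) = Σ W_h² (1 − n_h/N_h) s_h²/n_h, with W_h = N_h/N and N = 2480:
  stratum Region I: (320/2480)²·(1 − 51/320)·2.5²/51 = 0.00171518
  stratum Region II: (760/2480)²·(1 − 32/760)·4.0²/32 = 0.0449792
  stratum Region III: (580/2480)²·(1 − 122/580)·1.7²/122 = 0.00102312
  stratum Region IV: (820/2480)²·(1 − 66/820)·3.3²/66 = 0.0165869
V_st = 0.0643044
V_srs = (1 − 271/2480)·9.349/271 = 0.0307284
deff = V_st / V_srs = 0.0643044/0.0307284 = 2.0927

deff ≈ 2.093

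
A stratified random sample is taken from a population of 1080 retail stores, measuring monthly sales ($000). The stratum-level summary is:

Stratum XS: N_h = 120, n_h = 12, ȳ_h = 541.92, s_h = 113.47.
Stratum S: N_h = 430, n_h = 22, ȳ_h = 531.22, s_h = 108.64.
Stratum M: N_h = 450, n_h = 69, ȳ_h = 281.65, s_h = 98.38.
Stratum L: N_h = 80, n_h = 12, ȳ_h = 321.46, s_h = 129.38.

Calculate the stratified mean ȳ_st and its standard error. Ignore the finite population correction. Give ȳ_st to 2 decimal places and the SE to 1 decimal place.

ȳ_st = Σ W_h ȳ_h = (120·541.92 + 430·531.22 + 450·281.65 + 80·321.46)/1080 = 412.88361
V̂(ȳ_st) = Σ W_h² s_h²/n_h, with W_h = N_h/N and N = 1080:
  stratum XS: (120/1080)²·113.47²/12 = 13.2463
  stratum S: (430/1080)²·108.64²/22 = 85.0445
  stratum M: (450/1080)²·98.38²/69 = 24.3524
  stratum L: (80/1080)²·129.38²/12 = 7.65395
V̂(ȳ_st) = 130.297
SE(ȳ_st) = √130.297 = 11.4148

ȳ_st ≈ 412.88, SE ≈ 11.4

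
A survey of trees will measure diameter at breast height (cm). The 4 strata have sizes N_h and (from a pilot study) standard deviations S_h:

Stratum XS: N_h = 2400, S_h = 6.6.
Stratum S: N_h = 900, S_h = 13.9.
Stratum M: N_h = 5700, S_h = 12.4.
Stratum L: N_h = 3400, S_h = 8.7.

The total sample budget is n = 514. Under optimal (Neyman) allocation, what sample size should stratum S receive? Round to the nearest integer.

Neyman allocation: n_h = n · N_h S_h / Σ N_i S_i, with n = 514.
  stratum XS: N_h·S_h = 2400·6.6 = 15840.00
  stratum S: N_h·S_h = 900·13.9 = 12510.00
  stratum M: N_h·S_h = 5700·12.4 = 70680.00
  stratum L: N_h·S_h = 3400·8.7 = 29580.00
Σ N_h S_h = 128610.00
n for stratum S = 514·12510.00/128610.00 = 49.997 → 50

50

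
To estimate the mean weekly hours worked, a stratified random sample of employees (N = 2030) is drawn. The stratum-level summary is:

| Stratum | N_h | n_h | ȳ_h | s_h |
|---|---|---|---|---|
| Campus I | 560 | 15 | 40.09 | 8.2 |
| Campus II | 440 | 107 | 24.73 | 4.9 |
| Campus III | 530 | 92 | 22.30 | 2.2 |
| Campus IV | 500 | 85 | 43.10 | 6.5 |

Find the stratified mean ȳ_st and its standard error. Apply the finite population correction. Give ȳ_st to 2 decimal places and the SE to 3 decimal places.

ȳ_st = Σ W_h ȳ_h = (560·40.09 + 440·24.73 + 530·22.30 + 500·43.10)/2030 = 32.85744
V̂(ȳ_st) = Σ W_h² (1 − n_h/N_h) s_h²/n_h, with W_h = N_h/N and N = 2030:
  stratum Campus I: (560/2030)²·(1 − 15/560)·8.2²/15 = 0.331993
  stratum Campus II: (440/2030)²·(1 − 107/440)·4.9²/107 = 0.00797835
  stratum Campus III: (530/2030)²·(1 − 92/530)·2.2²/92 = 0.00296357
  stratum Campus IV: (500/2030)²·(1 − 85/500)·6.5²/85 = 0.0250284
V̂(ȳ_st) = 0.367963
SE(ȳ_st) = √0.367963 = 0.6066

ȳ_st ≈ 32.86, SE ≈ 0.607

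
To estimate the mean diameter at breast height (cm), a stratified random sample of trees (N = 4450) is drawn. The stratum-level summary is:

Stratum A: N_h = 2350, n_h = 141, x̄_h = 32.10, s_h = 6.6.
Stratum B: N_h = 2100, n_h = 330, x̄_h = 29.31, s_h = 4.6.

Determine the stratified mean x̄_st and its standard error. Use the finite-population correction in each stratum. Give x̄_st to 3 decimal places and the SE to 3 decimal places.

x̄_st ≈ 30.783, SE ≈ 0.305

x̄_st = Σ W_h x̄_h = (2350·32.10 + 2100·29.31)/4450 = 30.78337
V̂(x̄_st) = Σ W_h² (1 − n_h/N_h) s_h²/n_h, with W_h = N_h/N and N = 4450:
  stratum A: (2350/4450)²·(1 − 141/2350)·6.6²/141 = 0.0809864
  stratum B: (2100/4450)²·(1 − 330/2100)·4.6²/330 = 0.0120358
V̂(x̄_st) = 0.0930222
SE(x̄_st) = √0.0930222 = 0.304995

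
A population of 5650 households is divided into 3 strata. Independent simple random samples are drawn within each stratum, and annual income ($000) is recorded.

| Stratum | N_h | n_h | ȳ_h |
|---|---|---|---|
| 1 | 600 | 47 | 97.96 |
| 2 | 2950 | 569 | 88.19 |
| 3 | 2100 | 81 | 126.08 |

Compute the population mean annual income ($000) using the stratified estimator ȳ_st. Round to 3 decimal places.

ȳ_st ≈ 103.311

N = Σ N_h = 5650. Stratum weights W_h = N_h/N.
ȳ_st = (600·97.96 + 2950·88.19 + 2100·126.08) / 5650 = 103.31053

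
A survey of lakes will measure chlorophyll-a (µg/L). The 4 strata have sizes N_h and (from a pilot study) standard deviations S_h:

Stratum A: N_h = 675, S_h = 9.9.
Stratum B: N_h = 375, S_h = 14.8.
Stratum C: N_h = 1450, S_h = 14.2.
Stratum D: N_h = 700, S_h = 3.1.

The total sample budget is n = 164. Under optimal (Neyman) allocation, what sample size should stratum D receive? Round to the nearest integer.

Neyman allocation: n_h = n · N_h S_h / Σ N_i S_i, with n = 164.
  stratum A: N_h·S_h = 675·9.9 = 6682.50
  stratum B: N_h·S_h = 375·14.8 = 5550.00
  stratum C: N_h·S_h = 1450·14.2 = 20590.00
  stratum D: N_h·S_h = 700·3.1 = 2170.00
Σ N_h S_h = 34992.50
n for stratum D = 164·2170.00/34992.50 = 10.170 → 10

10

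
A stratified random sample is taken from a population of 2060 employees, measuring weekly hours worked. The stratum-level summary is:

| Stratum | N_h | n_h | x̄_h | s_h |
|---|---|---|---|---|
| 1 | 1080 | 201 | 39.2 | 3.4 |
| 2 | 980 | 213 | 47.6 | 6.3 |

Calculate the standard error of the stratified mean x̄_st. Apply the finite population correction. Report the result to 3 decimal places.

SE(x̄_st) ≈ 0.214

V̂(x̄_st) = Σ W_h² (1 − n_h/N_h) s_h²/n_h, with W_h = N_h/N and N = 2060:
  stratum 1: (1080/2060)²·(1 − 201/1080)·3.4²/201 = 0.0128659
  stratum 2: (980/2060)²·(1 − 213/980)·6.3²/213 = 0.0330057
V̂(x̄_st) = 0.0458716
SE(x̄_st) = √0.0458716 = 0.214176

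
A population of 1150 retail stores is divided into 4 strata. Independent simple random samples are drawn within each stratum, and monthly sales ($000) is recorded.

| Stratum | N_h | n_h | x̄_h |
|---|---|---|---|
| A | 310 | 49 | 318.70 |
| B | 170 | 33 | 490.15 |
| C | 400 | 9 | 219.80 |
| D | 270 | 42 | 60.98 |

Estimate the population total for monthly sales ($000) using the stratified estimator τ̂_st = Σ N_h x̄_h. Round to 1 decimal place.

τ̂_st = Σ N_h x̄_h = 310·318.70 + 170·490.15 + 400·219.80 + 270·60.98 = 286507.1

τ̂_st ≈ 286507.1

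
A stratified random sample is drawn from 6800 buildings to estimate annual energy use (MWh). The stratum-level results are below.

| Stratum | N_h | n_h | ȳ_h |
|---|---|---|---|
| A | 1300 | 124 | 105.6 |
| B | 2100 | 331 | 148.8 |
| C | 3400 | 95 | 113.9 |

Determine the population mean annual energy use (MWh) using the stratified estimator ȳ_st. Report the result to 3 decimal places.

ȳ_st ≈ 123.091

N = Σ N_h = 6800. Stratum weights W_h = N_h/N.
ȳ_st = (1300·105.6 + 2100·148.8 + 3400·113.9) / 6800 = 123.09118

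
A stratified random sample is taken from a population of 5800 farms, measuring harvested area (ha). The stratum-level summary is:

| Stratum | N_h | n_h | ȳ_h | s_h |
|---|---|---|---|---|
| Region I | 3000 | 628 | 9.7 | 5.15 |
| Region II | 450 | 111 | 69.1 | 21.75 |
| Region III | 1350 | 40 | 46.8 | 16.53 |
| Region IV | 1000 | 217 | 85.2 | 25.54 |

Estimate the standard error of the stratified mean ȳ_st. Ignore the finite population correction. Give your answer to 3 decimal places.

V̂(ȳ_st) = Σ W_h² s_h²/n_h, with W_h = N_h/N and N = 5800:
  stratum Region I: (3000/5800)²·5.15²/628 = 0.011299
  stratum Region II: (450/5800)²·21.75²/111 = 0.0256546
  stratum Region III: (1350/5800)²·16.53²/40 = 0.370081
  stratum Region IV: (1000/5800)²·25.54²/217 = 0.0893565
V̂(ȳ_st) = 0.496391
SE(ȳ_st) = √0.496391 = 0.704551

SE(ȳ_st) ≈ 0.705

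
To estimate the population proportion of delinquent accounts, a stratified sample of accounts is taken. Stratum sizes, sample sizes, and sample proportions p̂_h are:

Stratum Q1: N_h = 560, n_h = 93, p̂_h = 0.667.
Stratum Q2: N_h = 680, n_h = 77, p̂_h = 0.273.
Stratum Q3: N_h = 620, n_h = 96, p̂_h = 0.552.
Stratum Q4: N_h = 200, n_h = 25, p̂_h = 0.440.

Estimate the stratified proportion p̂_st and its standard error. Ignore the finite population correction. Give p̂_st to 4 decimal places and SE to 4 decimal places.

N = 2060; stratum weights W_h = N_h/N.
p̂_st = Σ W_h p̂_h = (560·0.667 + 680·0.273 + 620·0.552 + 200·0.440)/2060 = 0.48029
V̂(p̂_st) = Σ W_h² p̂_h(1−p̂_h)/(n_h−1):
  stratum Q1: (560/2060)²·0.667·0.333/92 = 0.000178412
  stratum Q2: (680/2060)²·0.273·0.727/76 = 0.000284555
  stratum Q3: (620/2060)²·0.552·0.448/95 = 0.000235799
  stratum Q4: (200/2060)²·0.440·0.560/24 = 9.67732e-05
V̂(p̂_st) = 0.00079554; SE = √V̂ = 0.0282053

p̂_st ≈ 0.4803, SE ≈ 0.0282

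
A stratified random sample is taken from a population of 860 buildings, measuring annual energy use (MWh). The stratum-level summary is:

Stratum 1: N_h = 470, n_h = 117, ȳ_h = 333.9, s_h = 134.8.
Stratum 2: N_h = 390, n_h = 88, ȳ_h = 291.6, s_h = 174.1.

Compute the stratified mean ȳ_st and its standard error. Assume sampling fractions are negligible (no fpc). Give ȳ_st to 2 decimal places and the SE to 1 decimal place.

ȳ_st ≈ 314.72, SE ≈ 10.8

ȳ_st = Σ W_h ȳ_h = (470·333.9 + 390·291.6)/860 = 314.71744
V̂(ȳ_st) = Σ W_h² s_h²/n_h, with W_h = N_h/N and N = 860:
  stratum 1: (470/860)²·134.8²/117 = 46.3866
  stratum 2: (390/860)²·174.1²/88 = 70.8349
V̂(ȳ_st) = 117.222
SE(ȳ_st) = √117.222 = 10.8269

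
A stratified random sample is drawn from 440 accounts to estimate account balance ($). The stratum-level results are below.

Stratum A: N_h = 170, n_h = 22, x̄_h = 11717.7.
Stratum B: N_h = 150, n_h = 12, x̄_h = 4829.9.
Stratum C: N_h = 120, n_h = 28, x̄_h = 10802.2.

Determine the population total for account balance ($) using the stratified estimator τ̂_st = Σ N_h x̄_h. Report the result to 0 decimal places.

τ̂_st = Σ N_h x̄_h = 170·11717.7 + 150·4829.9 + 120·10802.2 = 4012758

τ̂_st ≈ 4012758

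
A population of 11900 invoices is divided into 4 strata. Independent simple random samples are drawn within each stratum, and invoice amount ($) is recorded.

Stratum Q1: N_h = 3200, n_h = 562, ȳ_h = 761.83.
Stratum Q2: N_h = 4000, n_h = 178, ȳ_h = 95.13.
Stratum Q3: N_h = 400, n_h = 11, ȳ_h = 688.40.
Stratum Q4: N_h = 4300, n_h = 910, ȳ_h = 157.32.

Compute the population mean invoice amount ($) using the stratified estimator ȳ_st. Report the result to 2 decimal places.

ȳ_st ≈ 316.82

N = Σ N_h = 11900. Stratum weights W_h = N_h/N.
ȳ_st = (3200·761.83 + 4000·95.13 + 400·688.40 + 4300·157.32) / 11900 = 316.8245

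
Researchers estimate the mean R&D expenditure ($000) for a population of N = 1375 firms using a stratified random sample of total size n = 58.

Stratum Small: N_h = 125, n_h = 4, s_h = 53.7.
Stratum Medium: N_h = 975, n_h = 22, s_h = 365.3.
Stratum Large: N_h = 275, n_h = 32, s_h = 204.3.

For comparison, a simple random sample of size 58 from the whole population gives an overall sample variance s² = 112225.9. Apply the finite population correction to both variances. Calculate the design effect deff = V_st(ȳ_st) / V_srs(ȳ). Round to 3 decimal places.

V̂(ȳ_st) = Σ W_h² (1 − n_h/N_h) s_h²/n_h, with W_h = N_h/N and N = 1375:
  stratum Small: (125/1375)²·(1 − 4/125)·53.7²/4 = 5.76738
  stratum Medium: (975/1375)²·(1 − 22/975)·365.3²/22 = 2981.05
  stratum Large: (275/1375)²·(1 − 32/275)·204.3²/32 = 46.1021
V_st = 3032.92
V_srs = (1 − 58/1375)·112225.9/58 = 1853.31
deff = V_st / V_srs = 3032.92/1853.31 = 1.6365

deff ≈ 1.636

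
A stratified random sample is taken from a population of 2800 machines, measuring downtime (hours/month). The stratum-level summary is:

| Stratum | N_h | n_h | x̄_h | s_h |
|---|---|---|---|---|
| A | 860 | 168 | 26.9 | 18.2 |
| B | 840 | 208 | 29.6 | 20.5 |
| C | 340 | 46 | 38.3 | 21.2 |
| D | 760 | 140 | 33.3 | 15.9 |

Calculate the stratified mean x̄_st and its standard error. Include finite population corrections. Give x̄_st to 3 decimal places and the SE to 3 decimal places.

x̄_st ≈ 30.831, SE ≈ 0.721

x̄_st = Σ W_h x̄_h = (860·26.9 + 840·29.6 + 340·38.3 + 760·33.3)/2800 = 30.83143
V̂(x̄_st) = Σ W_h² (1 − n_h/N_h) s_h²/n_h, with W_h = N_h/N and N = 2800:
  stratum A: (860/2800)²·(1 − 168/860)·18.2²/168 = 0.149666
  stratum B: (840/2800)²·(1 − 208/840)·20.5²/208 = 0.136812
  stratum C: (340/2800)²·(1 − 46/340)·21.2²/46 = 0.124573
  stratum D: (760/2800)²·(1 − 140/760)·15.9²/140 = 0.108531
V̂(x̄_st) = 0.519582
SE(x̄_st) = √0.519582 = 0.720821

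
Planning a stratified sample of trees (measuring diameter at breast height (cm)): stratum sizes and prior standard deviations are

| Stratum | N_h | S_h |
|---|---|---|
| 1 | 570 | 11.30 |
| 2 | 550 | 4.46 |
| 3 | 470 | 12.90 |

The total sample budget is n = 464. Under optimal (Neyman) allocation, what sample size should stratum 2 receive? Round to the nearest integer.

Neyman allocation: n_h = n · N_h S_h / Σ N_i S_i, with n = 464.
  stratum 1: N_h·S_h = 570·11.30 = 6441.00
  stratum 2: N_h·S_h = 550·4.46 = 2453.00
  stratum 3: N_h·S_h = 470·12.90 = 6063.00
Σ N_h S_h = 14957.00
n for stratum 2 = 464·2453.00/14957.00 = 76.098 → 76

76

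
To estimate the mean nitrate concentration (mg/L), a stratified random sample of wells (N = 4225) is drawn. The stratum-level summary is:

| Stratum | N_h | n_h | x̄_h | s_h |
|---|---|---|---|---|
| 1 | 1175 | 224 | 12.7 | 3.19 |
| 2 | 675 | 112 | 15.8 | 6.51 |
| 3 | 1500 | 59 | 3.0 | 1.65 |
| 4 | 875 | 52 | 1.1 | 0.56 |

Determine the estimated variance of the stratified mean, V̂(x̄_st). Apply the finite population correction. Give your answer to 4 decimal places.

V̂(x̄_st) ≈ 0.0167

V̂(x̄_st) = Σ W_h² (1 − n_h/N_h) s_h²/n_h, with W_h = N_h/N and N = 4225:
  stratum 1: (1175/4225)²·(1 − 224/1175)·3.19²/224 = 0.0028438
  stratum 2: (675/4225)²·(1 − 112/675)·6.51²/112 = 0.00805569
  stratum 3: (1500/4225)²·(1 − 59/1500)·1.65²/59 = 0.0055875
  stratum 4: (875/4225)²·(1 − 52/875)·0.56²/52 = 0.000243292
V̂(x̄_st) = 0.0167303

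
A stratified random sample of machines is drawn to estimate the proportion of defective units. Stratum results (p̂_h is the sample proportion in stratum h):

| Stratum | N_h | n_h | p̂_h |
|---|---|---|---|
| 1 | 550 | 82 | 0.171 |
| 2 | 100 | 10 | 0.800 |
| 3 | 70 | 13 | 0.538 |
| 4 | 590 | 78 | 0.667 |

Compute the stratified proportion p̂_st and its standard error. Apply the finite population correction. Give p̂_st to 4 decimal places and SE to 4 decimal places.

p̂_st ≈ 0.4620, SE ≈ 0.0302

N = 1310; stratum weights W_h = N_h/N.
p̂_st = Σ W_h p̂_h = (550·0.171 + 100·0.800 + 70·0.538 + 590·0.667)/1310 = 0.46202
V̂(p̂_st) = Σ W_h² (1 − n_h/N_h) p̂_h(1−p̂_h)/(n_h−1):
  stratum 1: (550/1310)²·(1 − 82/550)·0.171·0.829/81 = 0.000262501
  stratum 2: (100/1310)²·(1 − 10/100)·0.800·0.200/9 = 9.32347e-05
  stratum 3: (70/1310)²·(1 − 13/70)·0.538·0.462/12 = 4.81585e-05
  stratum 4: (590/1310)²·(1 − 78/590)·0.667·0.333/77 = 0.00050776
V̂(p̂_st) = 0.000911655; SE = √V̂ = 0.0301936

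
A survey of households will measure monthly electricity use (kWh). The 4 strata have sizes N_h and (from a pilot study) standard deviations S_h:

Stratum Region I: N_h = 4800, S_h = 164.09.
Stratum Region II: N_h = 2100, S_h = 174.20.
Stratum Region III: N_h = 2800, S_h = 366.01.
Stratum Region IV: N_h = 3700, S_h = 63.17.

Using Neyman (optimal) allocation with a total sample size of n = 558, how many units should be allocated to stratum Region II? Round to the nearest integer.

Neyman allocation: n_h = n · N_h S_h / Σ N_i S_i, with n = 558.
  stratum Region I: N_h·S_h = 4800·164.09 = 787632.00
  stratum Region II: N_h·S_h = 2100·174.20 = 365820.00
  stratum Region III: N_h·S_h = 2800·366.01 = 1024828.00
  stratum Region IV: N_h·S_h = 3700·63.17 = 233729.00
Σ N_h S_h = 2412009.00
n for stratum Region II = 558·365820.00/2412009.00 = 84.630 → 85

85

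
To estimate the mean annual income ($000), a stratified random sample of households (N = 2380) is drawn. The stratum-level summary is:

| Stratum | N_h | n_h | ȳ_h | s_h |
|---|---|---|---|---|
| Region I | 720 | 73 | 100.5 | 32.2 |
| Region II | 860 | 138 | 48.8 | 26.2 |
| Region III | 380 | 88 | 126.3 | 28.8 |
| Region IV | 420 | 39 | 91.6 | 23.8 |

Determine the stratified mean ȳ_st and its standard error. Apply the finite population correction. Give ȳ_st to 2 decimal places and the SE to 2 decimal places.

ȳ_st ≈ 84.37, SE ≈ 1.52

ȳ_st = Σ W_h ȳ_h = (720·100.5 + 860·48.8 + 380·126.3 + 420·91.6)/2380 = 84.36723
V̂(ȳ_st) = Σ W_h² (1 − n_h/N_h) s_h²/n_h, with W_h = N_h/N and N = 2380:
  stratum Region I: (720/2380)²·(1 − 73/720)·32.2²/73 = 1.16808
  stratum Region II: (860/2380)²·(1 − 138/860)·26.2²/138 = 0.545262
  stratum Region III: (380/2380)²·(1 − 88/380)·28.8²/88 = 0.184635
  stratum Region IV: (420/2380)²·(1 − 39/420)·23.8²/39 = 0.410308
V̂(ȳ_st) = 2.30828
SE(ȳ_st) = √2.30828 = 1.5193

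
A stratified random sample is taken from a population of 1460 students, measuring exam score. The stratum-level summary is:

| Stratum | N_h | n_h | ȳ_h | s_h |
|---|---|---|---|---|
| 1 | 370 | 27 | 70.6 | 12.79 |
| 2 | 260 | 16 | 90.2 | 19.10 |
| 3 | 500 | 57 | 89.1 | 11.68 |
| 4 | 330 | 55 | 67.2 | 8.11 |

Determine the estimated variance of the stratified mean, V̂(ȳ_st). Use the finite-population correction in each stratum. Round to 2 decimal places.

V̂(ȳ_st) = Σ W_h² (1 − n_h/N_h) s_h²/n_h, with W_h = N_h/N and N = 1460:
  stratum 1: (370/1460)²·(1 − 27/370)·12.79²/27 = 0.360718
  stratum 2: (260/1460)²·(1 − 16/260)·19.10²/16 = 0.678585
  stratum 3: (500/1460)²·(1 − 57/500)·11.68²/57 = 0.248702
  stratum 4: (330/1460)²·(1 − 55/330)·8.11²/55 = 0.050912
V̂(ȳ_st) = 1.33892

V̂(ȳ_st) ≈ 1.34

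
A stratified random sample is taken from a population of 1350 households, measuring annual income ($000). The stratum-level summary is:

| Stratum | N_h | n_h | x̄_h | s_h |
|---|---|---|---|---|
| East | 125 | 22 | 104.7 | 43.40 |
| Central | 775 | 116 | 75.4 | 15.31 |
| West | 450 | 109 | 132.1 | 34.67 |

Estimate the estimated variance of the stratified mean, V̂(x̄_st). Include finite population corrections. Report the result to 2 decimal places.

V̂(x̄_st) = Σ W_h² (1 − n_h/N_h) s_h²/n_h, with W_h = N_h/N and N = 1350:
  stratum East: (125/1350)²·(1 − 22/125)·43.40²/22 = 0.604834
  stratum Central: (775/1350)²·(1 − 116/775)·15.31²/116 = 0.566255
  stratum West: (450/1350)²·(1 − 109/450)·34.67²/109 = 0.928497
V̂(x̄_st) = 2.09959

V̂(x̄_st) ≈ 2.10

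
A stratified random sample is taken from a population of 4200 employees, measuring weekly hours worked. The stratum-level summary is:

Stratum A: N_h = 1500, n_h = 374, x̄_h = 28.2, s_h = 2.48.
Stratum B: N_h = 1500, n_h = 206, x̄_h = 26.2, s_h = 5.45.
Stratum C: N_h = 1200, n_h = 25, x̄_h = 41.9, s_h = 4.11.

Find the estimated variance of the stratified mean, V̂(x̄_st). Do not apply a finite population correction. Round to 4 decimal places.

V̂(x̄_st) ≈ 0.0756

V̂(x̄_st) = Σ W_h² s_h²/n_h, with W_h = N_h/N and N = 4200:
  stratum A: (1500/4200)²·2.48²/374 = 0.00209757
  stratum B: (1500/4200)²·5.45²/206 = 0.0183912
  stratum C: (1200/4200)²·4.11²/25 = 0.0551579
V̂(x̄_st) = 0.0756466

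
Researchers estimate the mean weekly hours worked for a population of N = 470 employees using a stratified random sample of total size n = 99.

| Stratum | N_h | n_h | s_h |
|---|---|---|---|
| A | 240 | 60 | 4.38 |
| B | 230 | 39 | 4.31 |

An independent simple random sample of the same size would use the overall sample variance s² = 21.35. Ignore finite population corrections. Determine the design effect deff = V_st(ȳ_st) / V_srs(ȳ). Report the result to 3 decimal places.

deff ≈ 0.916

V̂(ȳ_st) = Σ W_h² s_h²/n_h, with W_h = N_h/N and N = 470:
  stratum A: (240/470)²·4.38²/60 = 0.0833727
  stratum B: (230/470)²·4.31²/39 = 0.114064
V_st = 0.197437
V_srs = s²/n = 21.35/99 = 0.215657
deff = V_st / V_srs = 0.197437/0.215657 = 0.9155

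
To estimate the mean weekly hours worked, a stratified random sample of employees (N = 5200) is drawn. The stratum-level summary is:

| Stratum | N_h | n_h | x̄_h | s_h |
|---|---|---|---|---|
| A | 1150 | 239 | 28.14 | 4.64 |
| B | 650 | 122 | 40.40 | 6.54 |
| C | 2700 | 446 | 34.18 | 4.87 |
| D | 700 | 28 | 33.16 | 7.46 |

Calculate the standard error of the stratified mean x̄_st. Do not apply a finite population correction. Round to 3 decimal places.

V̂(x̄_st) = Σ W_h² s_h²/n_h, with W_h = N_h/N and N = 5200:
  stratum A: (1150/5200)²·4.64²/239 = 0.00440582
  stratum B: (650/5200)²·6.54²/122 = 0.00547792
  stratum C: (2700/5200)²·4.87²/446 = 0.0143365
  stratum D: (700/5200)²·7.46²/28 = 0.0360171
V̂(x̄_st) = 0.0602374
SE(x̄_st) = √0.0602374 = 0.245433

SE(x̄_st) ≈ 0.245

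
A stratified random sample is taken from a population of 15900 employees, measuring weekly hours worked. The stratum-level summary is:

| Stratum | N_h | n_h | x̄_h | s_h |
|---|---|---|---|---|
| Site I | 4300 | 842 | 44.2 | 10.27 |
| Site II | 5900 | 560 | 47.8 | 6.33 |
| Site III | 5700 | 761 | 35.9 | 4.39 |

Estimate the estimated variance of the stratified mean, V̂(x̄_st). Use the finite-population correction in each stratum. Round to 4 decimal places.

V̂(x̄_st) ≈ 0.0191

V̂(x̄_st) = Σ W_h² (1 − n_h/N_h) s_h²/n_h, with W_h = N_h/N and N = 15900:
  stratum Site I: (4300/15900)²·(1 − 842/4300)·10.27²/842 = 0.00736763
  stratum Site II: (5900/15900)²·(1 − 560/5900)·6.33²/560 = 0.00891699
  stratum Site III: (5700/15900)²·(1 − 761/5700)·4.39²/761 = 0.0028201
V̂(x̄_st) = 0.0191047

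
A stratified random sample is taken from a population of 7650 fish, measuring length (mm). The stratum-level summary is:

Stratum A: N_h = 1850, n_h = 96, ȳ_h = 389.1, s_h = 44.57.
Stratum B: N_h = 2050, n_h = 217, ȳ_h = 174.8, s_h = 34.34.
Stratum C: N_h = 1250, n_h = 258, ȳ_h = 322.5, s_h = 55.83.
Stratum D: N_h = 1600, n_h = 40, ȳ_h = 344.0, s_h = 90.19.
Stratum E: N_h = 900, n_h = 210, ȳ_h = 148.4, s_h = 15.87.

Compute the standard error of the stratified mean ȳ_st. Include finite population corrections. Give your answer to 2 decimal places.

SE(ȳ_st) ≈ 3.23

V̂(ȳ_st) = Σ W_h² (1 − n_h/N_h) s_h²/n_h, with W_h = N_h/N and N = 7650:
  stratum A: (1850/7650)²·(1 − 96/1850)·44.57²/96 = 1.14734
  stratum B: (2050/7650)²·(1 − 217/2050)·34.34²/217 = 0.348927
  stratum C: (1250/7650)²·(1 − 258/1250)·55.83²/258 = 0.255985
  stratum D: (1600/7650)²·(1 − 40/1600)·90.19²/40 = 8.67318
  stratum E: (900/7650)²·(1 − 210/900)·15.87²/210 = 0.0127263
V̂(ȳ_st) = 10.4382
SE(ȳ_st) = √10.4382 = 3.23081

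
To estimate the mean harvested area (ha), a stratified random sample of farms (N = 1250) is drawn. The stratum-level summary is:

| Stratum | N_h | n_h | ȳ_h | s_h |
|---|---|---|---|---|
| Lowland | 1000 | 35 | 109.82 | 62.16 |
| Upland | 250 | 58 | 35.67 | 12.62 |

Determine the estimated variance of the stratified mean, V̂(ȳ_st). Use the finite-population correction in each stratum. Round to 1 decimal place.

V̂(ȳ_st) = Σ W_h² (1 − n_h/N_h) s_h²/n_h, with W_h = N_h/N and N = 1250:
  stratum Lowland: (1000/1250)²·(1 − 35/1000)·62.16²/35 = 68.1807
  stratum Upland: (250/1250)²·(1 − 58/250)·12.62²/58 = 0.0843552
V̂(ȳ_st) = 68.265

V̂(ȳ_st) ≈ 68.3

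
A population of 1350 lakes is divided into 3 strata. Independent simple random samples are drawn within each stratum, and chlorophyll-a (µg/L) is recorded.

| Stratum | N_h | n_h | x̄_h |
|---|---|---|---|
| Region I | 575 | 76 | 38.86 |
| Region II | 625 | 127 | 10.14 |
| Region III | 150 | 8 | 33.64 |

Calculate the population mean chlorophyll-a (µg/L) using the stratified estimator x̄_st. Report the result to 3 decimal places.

x̄_st ≈ 24.984

N = Σ N_h = 1350. Stratum weights W_h = N_h/N.
x̄_st = (575·38.86 + 625·10.14 + 150·33.64) / 1350 = 24.98370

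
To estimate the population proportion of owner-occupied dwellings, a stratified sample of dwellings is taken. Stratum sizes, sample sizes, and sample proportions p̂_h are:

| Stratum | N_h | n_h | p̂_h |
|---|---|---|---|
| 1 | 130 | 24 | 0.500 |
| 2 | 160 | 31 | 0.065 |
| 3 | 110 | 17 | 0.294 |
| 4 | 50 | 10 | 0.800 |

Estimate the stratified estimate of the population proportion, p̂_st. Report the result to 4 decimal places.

p̂_st ≈ 0.3283

N = 450; stratum weights W_h = N_h/N.
p̂_st = Σ W_h p̂_h = (130·0.500 + 160·0.065 + 110·0.294 + 50·0.800)/450 = 0.32831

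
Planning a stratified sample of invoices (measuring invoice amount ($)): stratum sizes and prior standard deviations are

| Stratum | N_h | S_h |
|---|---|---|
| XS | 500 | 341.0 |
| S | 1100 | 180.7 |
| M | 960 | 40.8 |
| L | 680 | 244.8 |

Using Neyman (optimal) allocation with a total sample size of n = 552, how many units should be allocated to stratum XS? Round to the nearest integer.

164

Neyman allocation: n_h = n · N_h S_h / Σ N_i S_i, with n = 552.
  stratum XS: N_h·S_h = 500·341.0 = 170500.00
  stratum S: N_h·S_h = 1100·180.7 = 198770.00
  stratum M: N_h·S_h = 960·40.8 = 39168.00
  stratum L: N_h·S_h = 680·244.8 = 166464.00
Σ N_h S_h = 574902.00
n for stratum XS = 552·170500.00/574902.00 = 163.708 → 164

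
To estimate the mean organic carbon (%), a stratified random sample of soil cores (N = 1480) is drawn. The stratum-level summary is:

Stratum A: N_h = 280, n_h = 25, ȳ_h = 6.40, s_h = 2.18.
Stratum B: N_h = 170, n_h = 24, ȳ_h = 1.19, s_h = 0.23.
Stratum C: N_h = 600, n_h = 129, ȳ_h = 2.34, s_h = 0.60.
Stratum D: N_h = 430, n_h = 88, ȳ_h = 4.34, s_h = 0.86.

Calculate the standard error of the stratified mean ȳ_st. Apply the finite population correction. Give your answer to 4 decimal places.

V̂(ȳ_st) = Σ W_h² (1 − n_h/N_h) s_h²/n_h, with W_h = N_h/N and N = 1480:
  stratum A: (280/1480)²·(1 − 25/280)·2.18²/25 = 0.00619652
  stratum B: (170/1480)²·(1 − 24/170)·0.23²/24 = 2.4976e-05
  stratum C: (600/1480)²·(1 − 129/600)·0.60²/129 = 0.000360049
  stratum D: (430/1480)²·(1 − 88/430)·0.86²/88 = 0.000564268
V̂(ȳ_st) = 0.00714581
SE(ȳ_st) = √0.00714581 = 0.0845329

SE(ȳ_st) ≈ 0.0845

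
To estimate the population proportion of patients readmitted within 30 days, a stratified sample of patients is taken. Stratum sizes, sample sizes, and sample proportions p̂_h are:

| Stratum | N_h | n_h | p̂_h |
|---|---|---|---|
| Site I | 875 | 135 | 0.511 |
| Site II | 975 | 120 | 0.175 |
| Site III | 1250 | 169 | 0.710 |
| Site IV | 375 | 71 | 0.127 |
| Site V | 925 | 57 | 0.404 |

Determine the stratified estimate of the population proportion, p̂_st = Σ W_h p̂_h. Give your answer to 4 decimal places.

p̂_st ≈ 0.4379

N = 4400; stratum weights W_h = N_h/N.
p̂_st = Σ W_h p̂_h = (875·0.511 + 975·0.175 + 1250·0.710 + 375·0.127 + 925·0.404)/4400 = 0.43786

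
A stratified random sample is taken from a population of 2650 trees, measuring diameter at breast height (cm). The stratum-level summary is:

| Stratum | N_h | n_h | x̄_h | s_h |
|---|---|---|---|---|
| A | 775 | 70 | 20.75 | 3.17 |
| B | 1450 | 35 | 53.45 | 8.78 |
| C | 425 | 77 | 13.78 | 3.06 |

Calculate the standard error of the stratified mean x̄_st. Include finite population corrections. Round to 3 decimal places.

SE(x̄_st) ≈ 0.811

V̂(x̄_st) = Σ W_h² (1 − n_h/N_h) s_h²/n_h, with W_h = N_h/N and N = 2650:
  stratum A: (775/2650)²·(1 − 70/775)·3.17²/70 = 0.0111691
  stratum B: (1450/2650)²·(1 − 35/1450)·8.78²/35 = 0.643508
  stratum C: (425/2650)²·(1 − 77/425)·3.06²/77 = 0.00256111
V̂(x̄_st) = 0.657238
SE(x̄_st) = √0.657238 = 0.810702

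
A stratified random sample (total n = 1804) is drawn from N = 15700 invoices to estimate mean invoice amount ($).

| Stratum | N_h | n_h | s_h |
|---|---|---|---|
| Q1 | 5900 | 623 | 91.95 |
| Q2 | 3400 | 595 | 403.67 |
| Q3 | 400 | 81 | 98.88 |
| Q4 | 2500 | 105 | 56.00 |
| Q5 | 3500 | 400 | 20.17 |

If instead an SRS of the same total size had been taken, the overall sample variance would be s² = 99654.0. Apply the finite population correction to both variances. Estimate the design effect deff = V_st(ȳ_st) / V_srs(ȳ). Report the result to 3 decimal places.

deff ≈ 0.269

V̂(ȳ_st) = Σ W_h² (1 − n_h/N_h) s_h²/n_h, with W_h = N_h/N and N = 15700:
  stratum Q1: (5900/15700)²·(1 − 623/5900)·91.95²/623 = 1.71418
  stratum Q2: (3400/15700)²·(1 − 595/3400)·403.67²/595 = 10.5962
  stratum Q3: (400/15700)²·(1 − 81/400)·98.88²/81 = 0.0624861
  stratum Q4: (2500/15700)²·(1 − 105/2500)·56.00²/105 = 0.725493
  stratum Q5: (3500/15700)²·(1 − 400/3500)·20.17²/400 = 0.0447695
V_st = 13.1431
V_srs = (1 − 1804/15700)·99654.0/1804 = 48.8932
deff = V_st / V_srs = 13.1431/48.8932 = 0.2688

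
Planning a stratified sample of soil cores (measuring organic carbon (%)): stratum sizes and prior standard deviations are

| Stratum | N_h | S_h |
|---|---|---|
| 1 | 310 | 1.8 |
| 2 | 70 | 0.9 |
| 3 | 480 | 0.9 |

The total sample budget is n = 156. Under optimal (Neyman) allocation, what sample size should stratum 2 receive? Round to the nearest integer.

Neyman allocation: n_h = n · N_h S_h / Σ N_i S_i, with n = 156.
  stratum 1: N_h·S_h = 310·1.8 = 558.00
  stratum 2: N_h·S_h = 70·0.9 = 63.00
  stratum 3: N_h·S_h = 480·0.9 = 432.00
Σ N_h S_h = 1053.00
n for stratum 2 = 156·63.00/1053.00 = 9.333 → 9

9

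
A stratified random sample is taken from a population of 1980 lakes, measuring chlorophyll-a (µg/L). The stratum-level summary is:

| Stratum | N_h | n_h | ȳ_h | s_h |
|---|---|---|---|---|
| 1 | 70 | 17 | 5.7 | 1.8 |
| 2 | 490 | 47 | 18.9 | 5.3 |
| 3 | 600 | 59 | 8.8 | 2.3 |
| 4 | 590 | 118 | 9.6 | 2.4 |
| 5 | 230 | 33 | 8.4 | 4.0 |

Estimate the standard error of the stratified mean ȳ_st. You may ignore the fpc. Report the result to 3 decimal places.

SE(ȳ_st) ≈ 0.237

V̂(ȳ_st) = Σ W_h² s_h²/n_h, with W_h = N_h/N and N = 1980:
  stratum 1: (70/1980)²·1.8²/17 = 0.000238211
  stratum 2: (490/1980)²·5.3²/47 = 0.0366029
  stratum 3: (600/1980)²·2.3²/59 = 0.00823333
  stratum 4: (590/1980)²·2.4²/118 = 0.00433425
  stratum 5: (230/1980)²·4.0²/33 = 0.00654231
V̂(ȳ_st) = 0.055951
SE(ȳ_st) = √0.055951 = 0.23654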